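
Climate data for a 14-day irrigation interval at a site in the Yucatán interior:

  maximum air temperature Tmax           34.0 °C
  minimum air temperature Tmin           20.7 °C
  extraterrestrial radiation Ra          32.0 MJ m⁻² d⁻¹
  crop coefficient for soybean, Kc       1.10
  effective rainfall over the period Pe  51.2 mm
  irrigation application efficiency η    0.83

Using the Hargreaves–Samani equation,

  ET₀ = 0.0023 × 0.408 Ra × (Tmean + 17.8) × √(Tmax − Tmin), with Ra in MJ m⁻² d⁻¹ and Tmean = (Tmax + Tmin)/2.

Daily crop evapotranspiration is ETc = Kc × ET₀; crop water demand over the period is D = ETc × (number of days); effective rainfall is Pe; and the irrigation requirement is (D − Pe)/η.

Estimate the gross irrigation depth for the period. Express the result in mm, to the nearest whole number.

Tmean = (34.0 + 20.7)/2 = 27.35 °C
0.408 Ra = 0.408 × 32.0 = 13.0560 mm/d equivalent
ET₀ = 0.0023 × 13.0560 × (27.35 + 17.8) × √13.3 = 0.0023 × 13.0560 × 45.15 × 3.6469 = 4.9445 mm/d
ETc = Kc × ET₀ = 1.10 × 4.9445 = 5.4390 mm/d
Crop demand D = ETc × 14 d = 5.4390 × 14 = 76.146 mm
D − Pe = 76.146 − 51.2 = 24.946 mm
Gross irrigation = 24.946 / 0.83 = 30.055 mm

30 mm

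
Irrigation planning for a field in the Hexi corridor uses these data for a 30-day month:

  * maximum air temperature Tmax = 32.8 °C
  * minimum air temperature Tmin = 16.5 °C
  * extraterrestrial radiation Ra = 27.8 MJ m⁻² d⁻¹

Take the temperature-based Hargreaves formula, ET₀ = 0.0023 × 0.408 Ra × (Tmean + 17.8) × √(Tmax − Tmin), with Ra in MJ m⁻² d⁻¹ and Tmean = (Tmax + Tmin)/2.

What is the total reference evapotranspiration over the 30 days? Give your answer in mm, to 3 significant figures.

Tmean = (32.8 + 16.5)/2 = 24.65 °C
0.408 Ra = 0.408 × 27.8 = 11.3424 mm/d equivalent
ET₀ = 0.0023 × 11.3424 × (24.65 + 17.8) × √16.3 = 0.0023 × 11.3424 × 42.45 × 4.0373 = 4.4710 mm/d
Over 30 days: 4.4710 × 30 = 134.130 mm

134 mm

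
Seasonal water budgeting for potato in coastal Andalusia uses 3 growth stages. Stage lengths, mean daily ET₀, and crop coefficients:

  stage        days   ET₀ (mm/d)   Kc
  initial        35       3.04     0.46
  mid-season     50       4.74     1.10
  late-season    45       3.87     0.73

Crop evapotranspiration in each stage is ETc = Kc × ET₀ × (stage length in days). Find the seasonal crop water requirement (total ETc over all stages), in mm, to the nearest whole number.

437 mm

initial: 0.46 × 3.04 × 35 = 48.94 mm
mid-season: 1.10 × 4.74 × 50 = 260.70 mm
late-season: 0.73 × 3.87 × 45 = 127.13 mm
Seasonal total = 436.77 mm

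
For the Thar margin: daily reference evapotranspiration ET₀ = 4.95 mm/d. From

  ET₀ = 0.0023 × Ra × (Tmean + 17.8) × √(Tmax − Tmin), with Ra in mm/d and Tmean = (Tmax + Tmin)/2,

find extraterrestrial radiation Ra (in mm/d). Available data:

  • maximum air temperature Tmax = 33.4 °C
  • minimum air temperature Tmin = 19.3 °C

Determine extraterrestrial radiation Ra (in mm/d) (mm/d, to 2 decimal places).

12.98 mm/d

Tmean = 26.35 °C; √ΔT = 3.7550
Ra = ET₀ / [0.0023 × (Tmean+17.8) × √ΔT] = 4.95 / (0.0023 × 44.15 × 3.7550) = 12.982 mm/d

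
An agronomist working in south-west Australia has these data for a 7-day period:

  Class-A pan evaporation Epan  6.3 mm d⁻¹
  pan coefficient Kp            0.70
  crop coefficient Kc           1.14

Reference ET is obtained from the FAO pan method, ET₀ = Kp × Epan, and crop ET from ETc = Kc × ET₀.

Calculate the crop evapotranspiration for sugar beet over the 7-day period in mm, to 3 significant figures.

ET₀ = 0.70 × 6.3 = 4.4100 mm/d
ETc = Kc × ET₀ = 1.14 × 4.4100 = 5.0274 mm/d
Over 7 days: 5.0274 × 7 = 35.192 mm

35.2 mm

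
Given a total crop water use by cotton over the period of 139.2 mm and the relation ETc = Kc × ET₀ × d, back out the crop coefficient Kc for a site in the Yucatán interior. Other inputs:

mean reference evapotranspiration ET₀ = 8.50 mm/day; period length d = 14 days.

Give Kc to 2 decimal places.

1.17

ETc = Kc × ET₀ × d  ⇒  Kc = ETc / (ET₀ × d)
Kc = 139.2 / (8.50 × 14) = 139.2 / 119.00 = 1.1697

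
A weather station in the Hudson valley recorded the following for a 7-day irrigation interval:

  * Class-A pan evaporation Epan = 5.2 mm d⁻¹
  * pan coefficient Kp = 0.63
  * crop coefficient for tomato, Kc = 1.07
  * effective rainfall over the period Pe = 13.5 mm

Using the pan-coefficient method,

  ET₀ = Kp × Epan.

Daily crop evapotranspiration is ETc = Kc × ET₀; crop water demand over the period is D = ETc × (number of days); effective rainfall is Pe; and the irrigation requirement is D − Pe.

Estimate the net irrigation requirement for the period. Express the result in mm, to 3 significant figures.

ET₀ = 0.63 × 5.2 = 3.2760 mm/d
ETc = Kc × ET₀ = 1.07 × 3.2760 = 3.5053 mm/d
Crop demand D = ETc × 7 d = 3.5053 × 7 = 24.537 mm
D − Pe = 24.537 − 13.5 = 11.037 mm

11.0 mm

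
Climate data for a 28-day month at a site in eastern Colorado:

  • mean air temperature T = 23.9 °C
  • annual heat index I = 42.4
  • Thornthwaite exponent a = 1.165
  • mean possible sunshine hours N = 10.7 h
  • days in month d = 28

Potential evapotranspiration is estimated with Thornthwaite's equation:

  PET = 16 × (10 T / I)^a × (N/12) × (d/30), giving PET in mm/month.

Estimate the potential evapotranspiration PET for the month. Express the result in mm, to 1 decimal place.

99.8 mm

10T/I = 10 × 23.9 / 42.4 = 5.6368
(10T/I)^a = 5.6368^1.165 = 7.4981
Uncorrected PET = 16 × 7.4981 = 119.970 mm
Correction = (N/12)(d/30) = (10.7/12)(28/30) = 0.8322
PET = 119.970 × 0.8322 = 99.839 mm/month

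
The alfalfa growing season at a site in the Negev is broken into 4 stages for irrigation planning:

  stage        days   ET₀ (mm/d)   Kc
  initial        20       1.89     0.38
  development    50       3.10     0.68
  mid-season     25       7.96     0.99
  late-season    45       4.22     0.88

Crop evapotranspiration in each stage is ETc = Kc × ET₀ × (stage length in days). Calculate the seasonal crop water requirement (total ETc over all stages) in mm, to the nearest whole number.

484 mm

initial: 0.38 × 1.89 × 20 = 14.36 mm
development: 0.68 × 3.10 × 50 = 105.40 mm
mid-season: 0.99 × 7.96 × 25 = 197.01 mm
late-season: 0.88 × 4.22 × 45 = 167.11 mm
Seasonal total = 483.88 mm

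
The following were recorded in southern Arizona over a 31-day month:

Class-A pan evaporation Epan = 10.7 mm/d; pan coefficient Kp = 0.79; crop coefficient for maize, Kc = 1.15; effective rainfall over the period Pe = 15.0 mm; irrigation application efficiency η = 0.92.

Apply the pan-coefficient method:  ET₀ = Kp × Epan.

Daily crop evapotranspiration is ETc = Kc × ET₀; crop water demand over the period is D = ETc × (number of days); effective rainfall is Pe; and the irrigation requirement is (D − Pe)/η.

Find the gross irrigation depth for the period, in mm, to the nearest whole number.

ET₀ = 0.79 × 10.7 = 8.4530 mm/d
ETc = Kc × ET₀ = 1.15 × 8.4530 = 9.7210 mm/d
Crop demand D = ETc × 31 d = 9.7210 × 31 = 301.351 mm
D − Pe = 301.351 − 15.0 = 286.351 mm
Gross irrigation = 286.351 / 0.92 = 311.251 mm

311 mm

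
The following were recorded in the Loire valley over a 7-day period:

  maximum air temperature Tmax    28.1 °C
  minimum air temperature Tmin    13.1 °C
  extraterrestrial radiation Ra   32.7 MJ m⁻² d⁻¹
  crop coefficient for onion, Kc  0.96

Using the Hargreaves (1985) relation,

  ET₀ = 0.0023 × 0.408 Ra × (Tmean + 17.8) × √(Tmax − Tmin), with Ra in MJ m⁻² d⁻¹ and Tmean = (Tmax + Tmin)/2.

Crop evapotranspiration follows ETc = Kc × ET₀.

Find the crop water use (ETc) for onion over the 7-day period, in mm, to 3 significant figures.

30.7 mm

Tmean = (28.1 + 13.1)/2 = 20.60 °C
0.408 Ra = 0.408 × 32.7 = 13.3416 mm/d equivalent
ET₀ = 0.0023 × 13.3416 × (20.60 + 17.8) × √15.0 = 0.0023 × 13.3416 × 38.40 × 3.8730 = 4.5637 mm/d
ETc = Kc × ET₀ = 0.96 × 4.5637 = 4.3812 mm/d
Over 7 days: 4.3812 × 7 = 30.668 mm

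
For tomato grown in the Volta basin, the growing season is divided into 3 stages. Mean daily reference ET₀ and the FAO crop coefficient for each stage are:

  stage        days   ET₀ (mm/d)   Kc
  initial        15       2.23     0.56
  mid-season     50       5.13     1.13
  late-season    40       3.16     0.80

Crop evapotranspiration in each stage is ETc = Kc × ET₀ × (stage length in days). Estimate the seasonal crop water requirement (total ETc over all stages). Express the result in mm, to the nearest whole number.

initial: 0.56 × 2.23 × 15 = 18.73 mm
mid-season: 1.13 × 5.13 × 50 = 289.85 mm
late-season: 0.80 × 3.16 × 40 = 101.12 mm
Seasonal total = 409.70 mm

410 mm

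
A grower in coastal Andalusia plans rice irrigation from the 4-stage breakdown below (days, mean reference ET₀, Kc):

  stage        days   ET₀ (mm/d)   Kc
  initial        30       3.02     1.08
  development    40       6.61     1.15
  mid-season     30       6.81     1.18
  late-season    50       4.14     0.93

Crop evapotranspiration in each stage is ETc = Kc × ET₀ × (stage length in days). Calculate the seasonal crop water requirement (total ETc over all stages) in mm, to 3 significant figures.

835 mm

initial: 1.08 × 3.02 × 30 = 97.85 mm
development: 1.15 × 6.61 × 40 = 304.06 mm
mid-season: 1.18 × 6.81 × 30 = 241.07 mm
late-season: 0.93 × 4.14 × 50 = 192.51 mm
Seasonal total = 835.49 mm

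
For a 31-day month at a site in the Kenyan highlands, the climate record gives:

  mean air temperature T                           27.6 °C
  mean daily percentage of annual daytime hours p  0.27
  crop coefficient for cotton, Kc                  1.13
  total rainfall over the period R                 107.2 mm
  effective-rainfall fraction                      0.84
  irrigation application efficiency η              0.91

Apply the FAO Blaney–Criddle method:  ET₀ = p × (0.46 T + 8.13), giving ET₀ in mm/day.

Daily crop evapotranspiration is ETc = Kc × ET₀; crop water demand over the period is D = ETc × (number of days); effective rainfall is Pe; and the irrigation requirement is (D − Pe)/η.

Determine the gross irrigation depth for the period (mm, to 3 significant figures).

ET₀ = 0.27 × (0.46 × 27.6 + 8.13) = 0.27 × 20.826 = 5.6230 mm/d
ETc = Kc × ET₀ = 1.13 × 5.6230 = 6.3540 mm/d
Crop demand D = ETc × 31 d = 6.3540 × 31 = 196.974 mm
Pe = 0.84 × 107.2 = 90.048 mm
D − Pe = 196.974 − 90.048 = 106.926 mm
Gross irrigation = 106.926 / 0.91 = 117.501 mm

118 mm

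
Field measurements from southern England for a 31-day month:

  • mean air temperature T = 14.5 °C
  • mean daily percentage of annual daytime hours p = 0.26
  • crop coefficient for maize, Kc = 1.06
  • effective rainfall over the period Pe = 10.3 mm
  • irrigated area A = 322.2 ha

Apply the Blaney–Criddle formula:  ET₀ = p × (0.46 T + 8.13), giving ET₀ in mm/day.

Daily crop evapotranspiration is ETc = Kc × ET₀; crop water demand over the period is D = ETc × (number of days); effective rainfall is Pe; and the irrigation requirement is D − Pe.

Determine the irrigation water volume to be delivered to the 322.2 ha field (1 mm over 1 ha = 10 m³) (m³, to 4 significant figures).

374200 m³

ET₀ = 0.26 × (0.46 × 14.5 + 8.13) = 0.26 × 14.800 = 3.8480 mm/d
ETc = Kc × ET₀ = 1.06 × 3.8480 = 4.0789 mm/d
Crop demand D = ETc × 31 d = 4.0789 × 31 = 126.446 mm
D − Pe = 126.446 − 10.3 = 116.146 mm
Volume = 116.146 mm × 322.2 ha × 10 = 374222.4 m³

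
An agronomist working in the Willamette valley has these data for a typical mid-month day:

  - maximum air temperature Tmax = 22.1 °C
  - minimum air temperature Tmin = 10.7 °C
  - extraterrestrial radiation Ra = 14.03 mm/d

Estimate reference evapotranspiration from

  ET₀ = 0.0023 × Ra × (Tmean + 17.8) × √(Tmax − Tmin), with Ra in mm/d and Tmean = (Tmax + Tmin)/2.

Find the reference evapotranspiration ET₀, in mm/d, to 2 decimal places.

3.73 mm/d

Tmean = (22.1 + 10.7)/2 = 16.40 °C
ET₀ = 0.0023 × 14.03 × (16.40 + 17.8) × √11.4 = 0.0023 × 14.03 × 34.20 × 3.3764 = 3.7262 mm/d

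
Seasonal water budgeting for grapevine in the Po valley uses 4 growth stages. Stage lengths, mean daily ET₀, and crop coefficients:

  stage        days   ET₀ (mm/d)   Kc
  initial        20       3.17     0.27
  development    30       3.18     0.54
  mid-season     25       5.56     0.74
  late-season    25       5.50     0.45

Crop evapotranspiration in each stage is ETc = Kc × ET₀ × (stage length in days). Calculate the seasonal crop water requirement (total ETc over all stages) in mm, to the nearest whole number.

initial: 0.27 × 3.17 × 20 = 17.12 mm
development: 0.54 × 3.18 × 30 = 51.52 mm
mid-season: 0.74 × 5.56 × 25 = 102.86 mm
late-season: 0.45 × 5.50 × 25 = 61.88 mm
Seasonal total = 233.38 mm

233 mm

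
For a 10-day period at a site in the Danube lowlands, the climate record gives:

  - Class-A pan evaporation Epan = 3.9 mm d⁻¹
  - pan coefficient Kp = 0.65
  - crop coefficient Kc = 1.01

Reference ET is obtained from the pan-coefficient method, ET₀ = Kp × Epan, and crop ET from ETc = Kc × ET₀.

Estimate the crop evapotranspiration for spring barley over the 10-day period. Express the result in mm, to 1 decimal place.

ET₀ = 0.65 × 3.9 = 2.5350 mm/d
ETc = Kc × ET₀ = 1.01 × 2.5350 = 2.5604 mm/d
Over 10 days: 2.5604 × 10 = 25.604 mm

25.6 mm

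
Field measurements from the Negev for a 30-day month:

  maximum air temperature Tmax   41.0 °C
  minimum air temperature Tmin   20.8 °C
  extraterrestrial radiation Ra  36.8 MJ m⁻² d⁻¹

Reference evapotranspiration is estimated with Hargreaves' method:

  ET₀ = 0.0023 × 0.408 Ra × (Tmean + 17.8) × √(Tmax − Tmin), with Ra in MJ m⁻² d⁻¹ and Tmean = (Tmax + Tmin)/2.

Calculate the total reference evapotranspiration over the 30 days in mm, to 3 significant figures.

Tmean = (41.0 + 20.8)/2 = 30.90 °C
0.408 Ra = 0.408 × 36.8 = 15.0144 mm/d equivalent
ET₀ = 0.0023 × 15.0144 × (30.90 + 17.8) × √20.2 = 0.0023 × 15.0144 × 48.70 × 4.4944 = 7.5585 mm/d
Over 30 days: 7.5585 × 30 = 226.755 mm

227 mm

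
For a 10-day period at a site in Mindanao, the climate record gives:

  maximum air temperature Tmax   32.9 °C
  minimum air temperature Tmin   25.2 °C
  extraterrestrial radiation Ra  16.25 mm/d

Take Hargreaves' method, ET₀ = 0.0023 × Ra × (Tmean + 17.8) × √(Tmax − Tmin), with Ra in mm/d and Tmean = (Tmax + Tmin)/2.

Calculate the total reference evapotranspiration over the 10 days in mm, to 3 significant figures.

Tmean = (32.9 + 25.2)/2 = 29.05 °C
ET₀ = 0.0023 × 16.25 × (29.05 + 17.8) × √7.7 = 0.0023 × 16.25 × 46.85 × 2.7749 = 4.8589 mm/d
Over 10 days: 4.8589 × 10 = 48.589 mm

48.6 mm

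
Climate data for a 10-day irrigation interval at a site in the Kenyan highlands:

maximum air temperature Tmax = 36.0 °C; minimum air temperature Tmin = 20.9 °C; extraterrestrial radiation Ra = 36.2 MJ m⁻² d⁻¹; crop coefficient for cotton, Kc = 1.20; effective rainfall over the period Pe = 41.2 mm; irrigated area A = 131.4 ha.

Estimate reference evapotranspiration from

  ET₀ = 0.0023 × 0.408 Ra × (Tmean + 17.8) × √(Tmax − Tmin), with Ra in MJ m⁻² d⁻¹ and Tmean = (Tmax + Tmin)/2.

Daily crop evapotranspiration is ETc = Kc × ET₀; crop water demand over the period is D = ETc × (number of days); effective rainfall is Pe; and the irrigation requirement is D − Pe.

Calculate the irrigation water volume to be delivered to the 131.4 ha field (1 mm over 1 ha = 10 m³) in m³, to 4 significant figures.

Tmean = (36.0 + 20.9)/2 = 28.45 °C
0.408 Ra = 0.408 × 36.2 = 14.7696 mm/d equivalent
ET₀ = 0.0023 × 14.7696 × (28.45 + 17.8) × √15.1 = 0.0023 × 14.7696 × 46.25 × 3.8859 = 6.1052 mm/d
ETc = Kc × ET₀ = 1.20 × 6.1052 = 7.3262 mm/d
Crop demand D = ETc × 10 d = 7.3262 × 10 = 73.262 mm
D − Pe = 73.262 − 41.2 = 32.062 mm
Volume = 32.062 mm × 131.4 ha × 10 = 42129.5 m³

42130 m³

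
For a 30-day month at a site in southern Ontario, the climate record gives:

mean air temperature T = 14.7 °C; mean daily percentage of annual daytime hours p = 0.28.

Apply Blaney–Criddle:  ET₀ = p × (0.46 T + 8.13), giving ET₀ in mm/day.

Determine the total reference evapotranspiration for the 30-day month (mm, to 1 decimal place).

ET₀ = 0.28 × (0.46 × 14.7 + 8.13) = 0.28 × 14.892 = 4.1698 mm/d
Monthly total = 4.1698 × 30 = 125.094 mm

125.1 mm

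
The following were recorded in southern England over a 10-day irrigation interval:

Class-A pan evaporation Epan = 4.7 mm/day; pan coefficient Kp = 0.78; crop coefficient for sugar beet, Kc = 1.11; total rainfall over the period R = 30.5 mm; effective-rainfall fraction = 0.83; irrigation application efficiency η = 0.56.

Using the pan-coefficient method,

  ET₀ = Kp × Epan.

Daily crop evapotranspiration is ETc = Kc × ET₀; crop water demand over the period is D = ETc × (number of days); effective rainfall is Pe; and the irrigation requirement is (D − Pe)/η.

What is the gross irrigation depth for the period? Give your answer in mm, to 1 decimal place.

27.5 mm

ET₀ = 0.78 × 4.7 = 3.6660 mm/d
ETc = Kc × ET₀ = 1.11 × 3.6660 = 4.0693 mm/d
Crop demand D = ETc × 10 d = 4.0693 × 10 = 40.693 mm
Pe = 0.83 × 30.5 = 25.315 mm
D − Pe = 40.693 − 25.315 = 15.378 mm
Gross irrigation = 15.378 / 0.56 = 27.461 mm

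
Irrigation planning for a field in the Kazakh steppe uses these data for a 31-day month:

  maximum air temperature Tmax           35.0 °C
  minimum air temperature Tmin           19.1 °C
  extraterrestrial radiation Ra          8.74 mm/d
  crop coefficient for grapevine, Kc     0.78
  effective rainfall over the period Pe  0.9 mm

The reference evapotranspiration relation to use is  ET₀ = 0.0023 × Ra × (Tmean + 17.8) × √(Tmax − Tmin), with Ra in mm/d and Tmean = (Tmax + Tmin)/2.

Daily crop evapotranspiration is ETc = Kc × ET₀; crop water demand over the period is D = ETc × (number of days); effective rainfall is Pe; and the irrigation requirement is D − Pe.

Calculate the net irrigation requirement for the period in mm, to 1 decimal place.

Tmean = (35.0 + 19.1)/2 = 27.05 °C
ET₀ = 0.0023 × 8.74 × (27.05 + 17.8) × √15.9 = 0.0023 × 8.74 × 44.85 × 3.9875 = 3.5950 mm/d
ETc = Kc × ET₀ = 0.78 × 3.5950 = 2.8041 mm/d
Crop demand D = ETc × 31 d = 2.8041 × 31 = 86.927 mm
D − Pe = 86.927 − 0.9 = 86.027 mm

86.0 mm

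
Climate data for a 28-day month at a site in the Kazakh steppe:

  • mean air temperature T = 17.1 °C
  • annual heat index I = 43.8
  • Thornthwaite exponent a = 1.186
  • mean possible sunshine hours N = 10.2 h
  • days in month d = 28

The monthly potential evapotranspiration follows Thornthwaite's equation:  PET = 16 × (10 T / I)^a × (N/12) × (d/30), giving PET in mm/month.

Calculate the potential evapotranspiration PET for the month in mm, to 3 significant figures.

10T/I = 10 × 17.1 / 43.8 = 3.9041
(10T/I)^a = 3.9041^1.186 = 5.0297
Uncorrected PET = 16 × 5.0297 = 80.475 mm
Correction = (N/12)(d/30) = (10.2/12)(28/30) = 0.7933
PET = 80.475 × 0.7933 = 63.841 mm/month

63.8 mm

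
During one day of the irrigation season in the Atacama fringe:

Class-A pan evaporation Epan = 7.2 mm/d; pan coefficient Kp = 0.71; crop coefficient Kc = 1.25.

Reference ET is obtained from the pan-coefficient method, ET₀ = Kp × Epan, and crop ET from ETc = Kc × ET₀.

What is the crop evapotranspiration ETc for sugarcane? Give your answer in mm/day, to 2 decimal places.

ET₀ = 0.71 × 7.2 = 5.1120 mm/d
ETc = Kc × ET₀ = 1.25 × 5.1120 = 6.3900 mm/d

6.39 mm/day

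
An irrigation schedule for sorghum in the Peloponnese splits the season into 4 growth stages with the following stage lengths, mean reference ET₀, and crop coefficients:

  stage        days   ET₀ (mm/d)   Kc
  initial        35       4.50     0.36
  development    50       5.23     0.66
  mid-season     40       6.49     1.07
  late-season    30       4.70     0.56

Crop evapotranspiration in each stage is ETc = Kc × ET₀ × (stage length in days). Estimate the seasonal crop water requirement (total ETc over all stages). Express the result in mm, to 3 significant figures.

initial: 0.36 × 4.50 × 35 = 56.70 mm
development: 0.66 × 5.23 × 50 = 172.59 mm
mid-season: 1.07 × 6.49 × 40 = 277.77 mm
late-season: 0.56 × 4.70 × 30 = 78.96 mm
Seasonal total = 586.02 mm

586 mm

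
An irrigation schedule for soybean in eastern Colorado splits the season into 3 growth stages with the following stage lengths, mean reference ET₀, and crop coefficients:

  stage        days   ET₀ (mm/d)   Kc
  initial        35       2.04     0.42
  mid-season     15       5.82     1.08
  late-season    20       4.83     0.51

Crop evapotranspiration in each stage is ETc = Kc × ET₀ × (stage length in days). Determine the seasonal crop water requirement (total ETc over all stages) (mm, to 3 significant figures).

174 mm

initial: 0.42 × 2.04 × 35 = 29.99 mm
mid-season: 1.08 × 5.82 × 15 = 94.28 mm
late-season: 0.51 × 4.83 × 20 = 49.27 mm
Seasonal total = 173.54 mm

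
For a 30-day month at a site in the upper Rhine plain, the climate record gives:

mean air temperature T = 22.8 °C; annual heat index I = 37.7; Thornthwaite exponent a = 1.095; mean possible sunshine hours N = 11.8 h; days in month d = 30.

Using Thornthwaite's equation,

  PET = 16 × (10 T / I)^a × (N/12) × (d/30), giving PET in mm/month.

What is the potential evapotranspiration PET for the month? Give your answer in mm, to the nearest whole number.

113 mm

10T/I = 10 × 22.8 / 37.7 = 6.0477
(10T/I)^a = 6.0477^1.095 = 7.1753
Uncorrected PET = 16 × 7.1753 = 114.805 mm
Correction = (N/12)(d/30) = (11.8/12)(30/30) = 0.9833
PET = 114.805 × 0.9833 = 112.888 mm/month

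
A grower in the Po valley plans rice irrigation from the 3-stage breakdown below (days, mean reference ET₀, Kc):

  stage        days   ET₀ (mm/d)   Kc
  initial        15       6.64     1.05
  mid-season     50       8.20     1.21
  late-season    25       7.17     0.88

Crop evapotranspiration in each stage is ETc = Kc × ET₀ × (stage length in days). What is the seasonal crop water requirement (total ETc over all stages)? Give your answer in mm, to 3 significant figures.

initial: 1.05 × 6.64 × 15 = 104.58 mm
mid-season: 1.21 × 8.20 × 50 = 496.10 mm
late-season: 0.88 × 7.17 × 25 = 157.74 mm
Seasonal total = 758.42 mm

758 mm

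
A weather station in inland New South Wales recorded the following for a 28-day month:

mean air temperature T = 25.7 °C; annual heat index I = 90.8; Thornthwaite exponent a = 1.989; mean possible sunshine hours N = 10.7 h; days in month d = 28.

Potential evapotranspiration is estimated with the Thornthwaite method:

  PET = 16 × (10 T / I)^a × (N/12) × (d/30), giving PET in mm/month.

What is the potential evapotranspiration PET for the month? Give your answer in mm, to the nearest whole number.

105 mm

10T/I = 10 × 25.7 / 90.8 = 2.8304
(10T/I)^a = 2.8304^1.989 = 7.9200
Uncorrected PET = 16 × 7.9200 = 126.720 mm
Correction = (N/12)(d/30) = (10.7/12)(28/30) = 0.8322
PET = 126.720 × 0.8322 = 105.456 mm/month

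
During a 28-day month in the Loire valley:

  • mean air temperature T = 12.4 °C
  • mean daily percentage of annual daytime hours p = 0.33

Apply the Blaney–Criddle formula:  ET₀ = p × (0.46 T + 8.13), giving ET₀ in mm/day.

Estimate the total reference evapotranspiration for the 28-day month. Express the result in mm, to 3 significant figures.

ET₀ = 0.33 × (0.46 × 12.4 + 8.13) = 0.33 × 13.834 = 4.5652 mm/d
Monthly total = 4.5652 × 28 = 127.826 mm

128 mm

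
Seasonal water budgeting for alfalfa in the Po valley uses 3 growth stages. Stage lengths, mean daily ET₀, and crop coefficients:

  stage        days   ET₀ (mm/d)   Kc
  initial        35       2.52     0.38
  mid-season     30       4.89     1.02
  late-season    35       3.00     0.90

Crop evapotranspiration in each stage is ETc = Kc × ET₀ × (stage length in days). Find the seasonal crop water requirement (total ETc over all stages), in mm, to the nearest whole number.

initial: 0.38 × 2.52 × 35 = 33.52 mm
mid-season: 1.02 × 4.89 × 30 = 149.63 mm
late-season: 0.90 × 3.00 × 35 = 94.50 mm
Seasonal total = 277.65 mm

278 mm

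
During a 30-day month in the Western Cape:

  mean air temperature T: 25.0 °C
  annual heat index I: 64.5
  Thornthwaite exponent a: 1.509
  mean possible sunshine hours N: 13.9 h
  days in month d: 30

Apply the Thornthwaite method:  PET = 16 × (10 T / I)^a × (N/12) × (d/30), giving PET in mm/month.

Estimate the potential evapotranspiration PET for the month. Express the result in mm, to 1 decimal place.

10T/I = 10 × 25.0 / 64.5 = 3.8760
(10T/I)^a = 3.8760^1.509 = 7.7245
Uncorrected PET = 16 × 7.7245 = 123.592 mm
Correction = (N/12)(d/30) = (13.9/12)(30/30) = 1.1583
PET = 123.592 × 1.1583 = 143.157 mm/month

143.2 mm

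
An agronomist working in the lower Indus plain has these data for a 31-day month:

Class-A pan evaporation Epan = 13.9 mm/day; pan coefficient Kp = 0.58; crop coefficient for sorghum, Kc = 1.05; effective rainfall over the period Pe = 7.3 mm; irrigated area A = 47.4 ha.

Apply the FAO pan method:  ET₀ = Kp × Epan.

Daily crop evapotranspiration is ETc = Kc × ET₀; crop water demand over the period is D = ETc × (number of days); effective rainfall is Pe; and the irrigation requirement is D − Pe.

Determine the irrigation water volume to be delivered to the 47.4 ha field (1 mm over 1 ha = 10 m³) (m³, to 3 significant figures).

121000 m³

ET₀ = 0.58 × 13.9 = 8.0620 mm/d
ETc = Kc × ET₀ = 1.05 × 8.0620 = 8.4651 mm/d
Crop demand D = ETc × 31 d = 8.4651 × 31 = 262.418 mm
D − Pe = 262.418 − 7.3 = 255.118 mm
Volume = 255.118 mm × 47.4 ha × 10 = 120925.9 m³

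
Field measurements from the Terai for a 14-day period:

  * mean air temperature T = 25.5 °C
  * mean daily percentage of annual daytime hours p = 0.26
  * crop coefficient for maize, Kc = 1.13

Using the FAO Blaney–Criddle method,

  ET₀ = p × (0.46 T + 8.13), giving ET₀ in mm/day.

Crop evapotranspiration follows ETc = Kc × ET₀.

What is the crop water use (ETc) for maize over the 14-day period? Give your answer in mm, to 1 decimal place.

81.7 mm

ET₀ = 0.26 × (0.46 × 25.5 + 8.13) = 0.26 × 19.860 = 5.1636 mm/d
ETc = Kc × ET₀ = 1.13 × 5.1636 = 5.8349 mm/d
Over 14 days: 5.8349 × 14 = 81.689 mm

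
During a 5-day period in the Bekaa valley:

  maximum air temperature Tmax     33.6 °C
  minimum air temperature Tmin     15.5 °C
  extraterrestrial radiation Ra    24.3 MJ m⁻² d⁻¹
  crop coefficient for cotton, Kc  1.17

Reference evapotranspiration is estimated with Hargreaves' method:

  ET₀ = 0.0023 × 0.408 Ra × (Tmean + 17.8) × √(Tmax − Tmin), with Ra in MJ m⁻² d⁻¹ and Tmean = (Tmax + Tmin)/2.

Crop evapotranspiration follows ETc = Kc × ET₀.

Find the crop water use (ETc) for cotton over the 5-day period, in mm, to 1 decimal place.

24.0 mm

Tmean = (33.6 + 15.5)/2 = 24.55 °C
0.408 Ra = 0.408 × 24.3 = 9.9144 mm/d equivalent
ET₀ = 0.0023 × 9.9144 × (24.55 + 17.8) × √18.1 = 0.0023 × 9.9144 × 42.35 × 4.2544 = 4.1085 mm/d
ETc = Kc × ET₀ = 1.17 × 4.1085 = 4.8069 mm/d
Over 5 days: 4.8069 × 5 = 24.035 mm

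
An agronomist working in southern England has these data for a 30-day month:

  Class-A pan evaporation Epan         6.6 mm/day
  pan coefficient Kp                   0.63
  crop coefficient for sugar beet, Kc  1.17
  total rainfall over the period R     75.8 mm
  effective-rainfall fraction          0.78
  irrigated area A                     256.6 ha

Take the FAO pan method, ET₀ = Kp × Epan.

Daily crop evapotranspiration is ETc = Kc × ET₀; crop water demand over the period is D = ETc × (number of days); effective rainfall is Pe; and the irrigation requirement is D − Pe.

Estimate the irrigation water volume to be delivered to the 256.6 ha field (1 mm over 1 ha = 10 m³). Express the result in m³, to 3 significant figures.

ET₀ = 0.63 × 6.6 = 4.1580 mm/d
ETc = Kc × ET₀ = 1.17 × 4.1580 = 4.8649 mm/d
Crop demand D = ETc × 30 d = 4.8649 × 30 = 145.947 mm
Pe = 0.78 × 75.8 = 59.124 mm
D − Pe = 145.947 − 59.124 = 86.823 mm
Volume = 86.823 mm × 256.6 ha × 10 = 222787.8 m³

223000 m³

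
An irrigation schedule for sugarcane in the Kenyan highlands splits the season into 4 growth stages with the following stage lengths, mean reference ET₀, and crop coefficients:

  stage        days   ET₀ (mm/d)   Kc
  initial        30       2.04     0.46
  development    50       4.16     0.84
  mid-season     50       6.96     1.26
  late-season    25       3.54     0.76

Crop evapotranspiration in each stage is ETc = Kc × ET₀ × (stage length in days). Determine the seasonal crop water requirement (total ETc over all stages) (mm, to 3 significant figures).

initial: 0.46 × 2.04 × 30 = 28.15 mm
development: 0.84 × 4.16 × 50 = 174.72 mm
mid-season: 1.26 × 6.96 × 50 = 438.48 mm
late-season: 0.76 × 3.54 × 25 = 67.26 mm
Seasonal total = 708.61 mm

709 mm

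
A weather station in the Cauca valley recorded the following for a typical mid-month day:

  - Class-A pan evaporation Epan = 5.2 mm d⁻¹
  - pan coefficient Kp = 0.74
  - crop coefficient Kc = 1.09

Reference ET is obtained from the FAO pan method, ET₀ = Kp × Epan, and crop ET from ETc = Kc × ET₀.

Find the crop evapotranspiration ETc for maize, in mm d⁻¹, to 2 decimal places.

4.19 mm d⁻¹

ET₀ = 0.74 × 5.2 = 3.8480 mm/d
ETc = Kc × ET₀ = 1.09 × 3.8480 = 4.1943 mm/d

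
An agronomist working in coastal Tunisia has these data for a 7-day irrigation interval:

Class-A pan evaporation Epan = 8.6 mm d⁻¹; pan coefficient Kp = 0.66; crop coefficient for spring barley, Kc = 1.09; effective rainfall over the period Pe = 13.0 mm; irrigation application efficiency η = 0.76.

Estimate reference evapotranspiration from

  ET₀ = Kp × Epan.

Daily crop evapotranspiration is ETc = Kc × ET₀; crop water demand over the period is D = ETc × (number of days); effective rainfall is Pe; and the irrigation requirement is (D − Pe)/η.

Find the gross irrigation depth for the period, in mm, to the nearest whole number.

40 mm

ET₀ = 0.66 × 8.6 = 5.6760 mm/d
ETc = Kc × ET₀ = 1.09 × 5.6760 = 6.1868 mm/d
Crop demand D = ETc × 7 d = 6.1868 × 7 = 43.308 mm
D − Pe = 43.308 − 13.0 = 30.308 mm
Gross irrigation = 30.308 / 0.76 = 39.879 mm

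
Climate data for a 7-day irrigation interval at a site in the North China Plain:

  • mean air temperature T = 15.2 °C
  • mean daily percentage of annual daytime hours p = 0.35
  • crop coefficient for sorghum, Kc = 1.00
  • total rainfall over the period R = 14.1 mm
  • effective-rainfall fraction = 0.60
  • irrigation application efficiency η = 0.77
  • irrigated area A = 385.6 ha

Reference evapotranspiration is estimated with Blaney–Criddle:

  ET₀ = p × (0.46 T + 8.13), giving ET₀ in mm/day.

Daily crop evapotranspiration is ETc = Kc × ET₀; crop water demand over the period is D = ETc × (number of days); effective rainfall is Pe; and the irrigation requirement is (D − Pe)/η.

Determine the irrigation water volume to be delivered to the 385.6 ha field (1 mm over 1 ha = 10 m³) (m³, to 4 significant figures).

ET₀ = 0.35 × (0.46 × 15.2 + 8.13) = 0.35 × 15.122 = 5.2927 mm/d
ETc = Kc × ET₀ = 1.00 × 5.2927 = 5.2927 mm/d
Crop demand D = ETc × 7 d = 5.2927 × 7 = 37.049 mm
Pe = 0.60 × 14.1 = 8.460 mm
D − Pe = 37.049 − 8.460 = 28.589 mm
Gross irrigation = 28.589 / 0.77 = 37.129 mm
Volume = 37.129 mm × 385.6 ha × 10 = 143169.4 m³

143200 m³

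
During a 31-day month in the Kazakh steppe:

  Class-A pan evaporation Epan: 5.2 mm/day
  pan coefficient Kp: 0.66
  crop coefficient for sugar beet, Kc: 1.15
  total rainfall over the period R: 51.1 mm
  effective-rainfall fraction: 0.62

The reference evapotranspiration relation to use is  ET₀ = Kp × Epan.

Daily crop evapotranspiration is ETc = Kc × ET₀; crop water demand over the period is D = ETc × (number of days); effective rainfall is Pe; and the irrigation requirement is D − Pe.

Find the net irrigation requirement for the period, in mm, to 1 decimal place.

90.7 mm

ET₀ = 0.66 × 5.2 = 3.4320 mm/d
ETc = Kc × ET₀ = 1.15 × 3.4320 = 3.9468 mm/d
Crop demand D = ETc × 31 d = 3.9468 × 31 = 122.351 mm
Pe = 0.62 × 51.1 = 31.682 mm
D − Pe = 122.351 − 31.682 = 90.669 mm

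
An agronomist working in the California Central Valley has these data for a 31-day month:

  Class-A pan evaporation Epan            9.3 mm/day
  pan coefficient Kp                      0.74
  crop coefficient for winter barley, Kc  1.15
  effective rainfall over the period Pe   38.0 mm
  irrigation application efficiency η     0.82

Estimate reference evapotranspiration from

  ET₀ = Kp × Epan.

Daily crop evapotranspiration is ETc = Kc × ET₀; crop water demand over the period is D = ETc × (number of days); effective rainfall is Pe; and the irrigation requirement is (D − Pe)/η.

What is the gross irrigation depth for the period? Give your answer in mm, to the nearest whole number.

ET₀ = 0.74 × 9.3 = 6.8820 mm/d
ETc = Kc × ET₀ = 1.15 × 6.8820 = 7.9143 mm/d
Crop demand D = ETc × 31 d = 7.9143 × 31 = 245.343 mm
D − Pe = 245.343 − 38.0 = 207.343 mm
Gross irrigation = 207.343 / 0.82 = 252.857 mm

253 mm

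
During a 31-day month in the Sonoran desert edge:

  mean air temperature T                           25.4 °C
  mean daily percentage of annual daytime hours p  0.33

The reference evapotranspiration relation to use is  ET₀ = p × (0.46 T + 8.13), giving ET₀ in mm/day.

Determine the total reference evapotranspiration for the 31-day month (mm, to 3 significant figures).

203 mm

ET₀ = 0.33 × (0.46 × 25.4 + 8.13) = 0.33 × 19.814 = 6.5386 mm/d
Monthly total = 6.5386 × 31 = 202.697 mm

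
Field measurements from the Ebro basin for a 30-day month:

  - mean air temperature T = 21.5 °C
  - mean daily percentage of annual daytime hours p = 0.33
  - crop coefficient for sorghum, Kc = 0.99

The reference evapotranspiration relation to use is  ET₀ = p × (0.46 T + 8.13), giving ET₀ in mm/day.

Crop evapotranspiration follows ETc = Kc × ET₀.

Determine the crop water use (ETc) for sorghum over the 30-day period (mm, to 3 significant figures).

ET₀ = 0.33 × (0.46 × 21.5 + 8.13) = 0.33 × 18.020 = 5.9466 mm/d
ETc = Kc × ET₀ = 0.99 × 5.9466 = 5.8871 mm/d
Over 30 days: 5.8871 × 30 = 176.613 mm

177 mm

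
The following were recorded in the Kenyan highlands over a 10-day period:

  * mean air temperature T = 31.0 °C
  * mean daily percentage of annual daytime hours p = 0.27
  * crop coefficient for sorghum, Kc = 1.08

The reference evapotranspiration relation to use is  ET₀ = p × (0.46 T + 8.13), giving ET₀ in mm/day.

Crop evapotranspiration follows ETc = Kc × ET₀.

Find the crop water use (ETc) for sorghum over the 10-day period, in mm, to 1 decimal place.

ET₀ = 0.27 × (0.46 × 31.0 + 8.13) = 0.27 × 22.390 = 6.0453 mm/d
ETc = Kc × ET₀ = 1.08 × 6.0453 = 6.5289 mm/d
Over 10 days: 6.5289 × 10 = 65.289 mm

65.3 mm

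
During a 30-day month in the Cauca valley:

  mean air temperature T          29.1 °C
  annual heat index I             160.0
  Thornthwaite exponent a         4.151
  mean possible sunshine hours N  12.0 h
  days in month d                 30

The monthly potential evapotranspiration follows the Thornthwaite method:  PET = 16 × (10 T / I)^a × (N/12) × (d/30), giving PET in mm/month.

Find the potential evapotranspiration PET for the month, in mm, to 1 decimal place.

191.6 mm

10T/I = 10 × 29.1 / 160.0 = 1.8188
(10T/I)^a = 1.8188^4.151 = 11.9775
Uncorrected PET = 16 × 11.9775 = 191.640 mm
Correction = (N/12)(d/30) = (12.0/12)(30/30) = 1.0000
PET = 191.640 × 1.0000 = 191.640 mm/month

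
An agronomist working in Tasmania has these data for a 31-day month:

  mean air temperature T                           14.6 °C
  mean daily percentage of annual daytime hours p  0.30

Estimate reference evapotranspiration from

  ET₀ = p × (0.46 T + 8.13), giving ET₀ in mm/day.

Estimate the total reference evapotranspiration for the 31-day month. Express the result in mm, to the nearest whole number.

ET₀ = 0.30 × (0.46 × 14.6 + 8.13) = 0.30 × 14.846 = 4.4538 mm/d
Monthly total = 4.4538 × 31 = 138.068 mm

138 mm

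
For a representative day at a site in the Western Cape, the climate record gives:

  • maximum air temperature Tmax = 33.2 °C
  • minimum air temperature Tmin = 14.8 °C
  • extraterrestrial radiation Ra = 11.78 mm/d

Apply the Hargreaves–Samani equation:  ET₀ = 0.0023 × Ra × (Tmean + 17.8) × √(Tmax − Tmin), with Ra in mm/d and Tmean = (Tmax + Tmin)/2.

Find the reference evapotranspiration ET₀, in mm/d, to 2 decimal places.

Tmean = (33.2 + 14.8)/2 = 24.00 °C
ET₀ = 0.0023 × 11.78 × (24.00 + 17.8) × √18.4 = 0.0023 × 11.78 × 41.80 × 4.2895 = 4.8580 mm/d

4.86 mm/d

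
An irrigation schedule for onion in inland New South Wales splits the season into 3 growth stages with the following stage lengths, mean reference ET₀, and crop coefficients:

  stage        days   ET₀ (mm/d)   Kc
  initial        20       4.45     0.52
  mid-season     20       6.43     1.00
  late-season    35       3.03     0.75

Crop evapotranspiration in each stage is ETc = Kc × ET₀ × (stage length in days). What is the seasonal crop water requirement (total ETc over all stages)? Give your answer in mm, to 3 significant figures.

254 mm

initial: 0.52 × 4.45 × 20 = 46.28 mm
mid-season: 1.00 × 6.43 × 20 = 128.60 mm
late-season: 0.75 × 3.03 × 35 = 79.54 mm
Seasonal total = 254.42 mm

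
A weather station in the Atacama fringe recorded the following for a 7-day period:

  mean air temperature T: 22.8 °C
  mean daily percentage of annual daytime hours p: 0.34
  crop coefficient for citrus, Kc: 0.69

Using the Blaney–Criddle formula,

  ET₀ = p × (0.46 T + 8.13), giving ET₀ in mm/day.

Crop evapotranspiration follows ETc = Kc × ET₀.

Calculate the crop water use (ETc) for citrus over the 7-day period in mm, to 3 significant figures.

ET₀ = 0.34 × (0.46 × 22.8 + 8.13) = 0.34 × 18.618 = 6.3301 mm/d
ETc = Kc × ET₀ = 0.69 × 6.3301 = 4.3678 mm/d
Over 7 days: 4.3678 × 7 = 30.575 mm

30.6 mm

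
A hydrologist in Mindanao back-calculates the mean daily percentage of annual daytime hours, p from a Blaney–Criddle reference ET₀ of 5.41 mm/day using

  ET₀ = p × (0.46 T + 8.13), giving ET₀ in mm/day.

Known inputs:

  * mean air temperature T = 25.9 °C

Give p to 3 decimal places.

0.270

p = ET₀ / (0.46 T + 8.13) = 5.41 / (0.46 × 25.9 + 8.13) = 5.41 / 20.044 = 0.2699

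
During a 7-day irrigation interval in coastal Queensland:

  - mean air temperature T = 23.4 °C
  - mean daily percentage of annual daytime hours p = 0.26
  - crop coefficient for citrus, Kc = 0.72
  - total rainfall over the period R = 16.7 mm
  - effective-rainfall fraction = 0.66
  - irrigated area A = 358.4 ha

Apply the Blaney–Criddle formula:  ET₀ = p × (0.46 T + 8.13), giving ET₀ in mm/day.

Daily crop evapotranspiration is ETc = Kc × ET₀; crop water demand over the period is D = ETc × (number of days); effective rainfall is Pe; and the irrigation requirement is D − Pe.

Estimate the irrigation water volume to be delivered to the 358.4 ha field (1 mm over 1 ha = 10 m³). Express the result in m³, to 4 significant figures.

49230 m³

ET₀ = 0.26 × (0.46 × 23.4 + 8.13) = 0.26 × 18.894 = 4.9124 mm/d
ETc = Kc × ET₀ = 0.72 × 4.9124 = 3.5369 mm/d
Crop demand D = ETc × 7 d = 3.5369 × 7 = 24.758 mm
Pe = 0.66 × 16.7 = 11.022 mm
D − Pe = 24.758 − 11.022 = 13.736 mm
Volume = 13.736 mm × 358.4 ha × 10 = 49229.8 m³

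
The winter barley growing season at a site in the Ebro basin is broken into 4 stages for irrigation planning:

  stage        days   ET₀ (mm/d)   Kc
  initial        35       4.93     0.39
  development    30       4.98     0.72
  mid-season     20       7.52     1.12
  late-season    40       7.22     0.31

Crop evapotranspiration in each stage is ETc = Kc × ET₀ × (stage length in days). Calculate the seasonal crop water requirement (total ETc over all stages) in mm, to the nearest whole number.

433 mm

initial: 0.39 × 4.93 × 35 = 67.29 mm
development: 0.72 × 4.98 × 30 = 107.57 mm
mid-season: 1.12 × 7.52 × 20 = 168.45 mm
late-season: 0.31 × 7.22 × 40 = 89.53 mm
Seasonal total = 432.84 mm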